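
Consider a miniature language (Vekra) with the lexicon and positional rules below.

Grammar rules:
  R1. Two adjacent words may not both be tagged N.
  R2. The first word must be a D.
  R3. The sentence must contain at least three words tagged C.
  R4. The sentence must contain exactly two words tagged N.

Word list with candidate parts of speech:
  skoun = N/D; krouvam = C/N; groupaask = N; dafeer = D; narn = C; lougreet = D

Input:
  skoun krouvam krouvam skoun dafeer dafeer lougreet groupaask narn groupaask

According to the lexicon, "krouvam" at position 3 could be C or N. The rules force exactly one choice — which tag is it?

C

Candidates per position — 1:skoun {N,D}; 2:krouvam {C,N}; 3:krouvam {C,N}; 4:skoun {N,D}; 5:dafeer {D}; 6:dafeer {D}; 7:lougreet {D}; 8:groupaask {N}; 9:narn {C}; 10:groupaask {N}.
Position 1: tagging it N would leave rule 2 unsatisfiable, so it must be D.
Position 2: tagging it N would leave rule 3 unsatisfiable, so it must be C.
Position 3: tagging it N would leave rule 3 unsatisfiable, so it must be C.
Position 4: tagging it N would leave rule 4 unsatisfiable, so it must be D.
That leaves exactly one tagging: D C C D D D D N C N.
Verifying each rule — rule 1 holds; rule 2 holds; rule 3 holds; rule 4 holds.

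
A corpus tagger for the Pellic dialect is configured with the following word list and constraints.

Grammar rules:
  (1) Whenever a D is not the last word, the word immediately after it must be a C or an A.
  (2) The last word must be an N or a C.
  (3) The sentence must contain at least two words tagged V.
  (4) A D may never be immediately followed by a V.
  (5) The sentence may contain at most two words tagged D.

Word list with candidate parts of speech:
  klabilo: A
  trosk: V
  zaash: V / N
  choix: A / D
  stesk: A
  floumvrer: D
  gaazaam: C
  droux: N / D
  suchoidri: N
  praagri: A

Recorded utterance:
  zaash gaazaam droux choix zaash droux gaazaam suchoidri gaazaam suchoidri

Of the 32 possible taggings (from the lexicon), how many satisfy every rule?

4

Candidates per position — 1:zaash {V,N}; 2:gaazaam {C}; 3:droux {N,D}; 4:choix {A,D}; 5:zaash {V,N}; 6:droux {N,D}; 7:gaazaam {C}; 8:suchoidri {N}; 9:gaazaam {C}; 10:suchoidri {N}.
There are 32 candidate sequences in total.
The sequences that satisfy every rule: V C N A V N C N C N; V C N A V D C N C N; V C D A V N C N C N; V C D A V D C N C N.
Count = 4.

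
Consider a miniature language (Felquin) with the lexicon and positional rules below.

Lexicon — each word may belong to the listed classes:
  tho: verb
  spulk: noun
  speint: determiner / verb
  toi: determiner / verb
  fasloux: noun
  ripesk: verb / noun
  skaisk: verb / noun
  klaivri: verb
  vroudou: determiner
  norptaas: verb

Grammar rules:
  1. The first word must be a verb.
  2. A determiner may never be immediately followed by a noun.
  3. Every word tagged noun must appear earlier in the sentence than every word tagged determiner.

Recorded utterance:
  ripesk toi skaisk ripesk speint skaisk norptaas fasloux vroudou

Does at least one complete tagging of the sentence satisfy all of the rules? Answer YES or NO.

Candidates per position — 1:ripesk {verb,noun}; 2:toi {determiner,verb}; 3:skaisk {verb,noun}; 4:ripesk {verb,noun}; 5:speint {determiner,verb}; 6:skaisk {verb,noun}; 7:norptaas {verb}; 8:fasloux {noun}; 9:vroudou {determiner}.
One satisfying assignment: verb verb verb verb verb noun verb noun determiner.
Checking: rule 1 satisfied; rule 2 satisfied; rule 3 satisfied.

YES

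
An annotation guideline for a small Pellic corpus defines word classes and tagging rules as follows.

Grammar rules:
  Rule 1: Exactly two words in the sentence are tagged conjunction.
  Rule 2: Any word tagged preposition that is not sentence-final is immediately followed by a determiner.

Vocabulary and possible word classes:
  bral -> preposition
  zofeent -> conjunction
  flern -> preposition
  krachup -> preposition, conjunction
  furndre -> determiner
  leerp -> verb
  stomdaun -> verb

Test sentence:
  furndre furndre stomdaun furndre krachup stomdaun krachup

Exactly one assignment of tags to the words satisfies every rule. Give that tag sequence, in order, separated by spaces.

Candidates per position — 1:furndre {determiner}; 2:furndre {determiner}; 3:stomdaun {verb}; 4:furndre {determiner}; 5:krachup {preposition,conjunction}; 6:stomdaun {verb}; 7:krachup {preposition,conjunction}.
If word 5 were preposition, no tagging could satisfy rule 1; so word 5 is conjunction.
If word 7 were preposition, no tagging could satisfy rule 1; so word 7 is conjunction.
The only consistent sequence is: determiner determiner verb determiner conjunction verb conjunction.
Check: rule 1 ok; rule 2 ok.

determiner determiner verb determiner conjunction verb conjunction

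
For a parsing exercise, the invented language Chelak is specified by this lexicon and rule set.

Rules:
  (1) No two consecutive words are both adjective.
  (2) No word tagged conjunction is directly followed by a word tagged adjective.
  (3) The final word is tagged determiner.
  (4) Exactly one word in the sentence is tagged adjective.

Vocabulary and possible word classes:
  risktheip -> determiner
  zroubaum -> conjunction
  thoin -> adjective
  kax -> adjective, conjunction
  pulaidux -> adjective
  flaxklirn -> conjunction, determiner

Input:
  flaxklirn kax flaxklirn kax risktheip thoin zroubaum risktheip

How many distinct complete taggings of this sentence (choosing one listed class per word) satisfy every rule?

Candidates per position — 1:flaxklirn {conjunction,determiner}; 2:kax {adjective,conjunction}; 3:flaxklirn {conjunction,determiner}; 4:kax {adjective,conjunction}; 5:risktheip {determiner}; 6:thoin {adjective}; 7:zroubaum {conjunction}; 8:risktheip {determiner}.
There are 16 candidate sequences in total.
The sequences that satisfy every rule: conjunction conjunction conjunction conjunction determiner adjective conjunction determiner; conjunction conjunction determiner conjunction determiner adjective conjunction determiner; determiner conjunction conjunction conjunction determiner adjective conjunction determiner; determiner conjunction determiner conjunction determiner adjective conjunction determiner.
Count = 4.

4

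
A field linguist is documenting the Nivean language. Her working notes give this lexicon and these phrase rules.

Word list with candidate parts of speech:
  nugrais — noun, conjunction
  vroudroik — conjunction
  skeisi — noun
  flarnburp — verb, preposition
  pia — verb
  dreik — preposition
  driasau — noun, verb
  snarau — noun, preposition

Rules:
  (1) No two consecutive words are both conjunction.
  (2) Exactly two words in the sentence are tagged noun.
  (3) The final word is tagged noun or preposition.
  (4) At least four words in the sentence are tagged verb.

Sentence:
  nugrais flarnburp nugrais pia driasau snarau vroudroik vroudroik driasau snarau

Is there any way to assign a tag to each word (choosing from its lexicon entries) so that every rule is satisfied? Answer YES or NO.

Candidates per position — 1:nugrais {noun,conjunction}; 2:flarnburp {verb,preposition}; 3:nugrais {noun,conjunction}; 4:pia {verb}; 5:driasau {noun,verb}; 6:snarau {noun,preposition}; 7:vroudroik {conjunction}; 8:vroudroik {conjunction}; 9:driasau {noun,verb}; 10:snarau {noun,preposition}.
Rule 1 cannot be satisfied by any choice of tags from the lexicon.
So there is no consistent tagging.

NO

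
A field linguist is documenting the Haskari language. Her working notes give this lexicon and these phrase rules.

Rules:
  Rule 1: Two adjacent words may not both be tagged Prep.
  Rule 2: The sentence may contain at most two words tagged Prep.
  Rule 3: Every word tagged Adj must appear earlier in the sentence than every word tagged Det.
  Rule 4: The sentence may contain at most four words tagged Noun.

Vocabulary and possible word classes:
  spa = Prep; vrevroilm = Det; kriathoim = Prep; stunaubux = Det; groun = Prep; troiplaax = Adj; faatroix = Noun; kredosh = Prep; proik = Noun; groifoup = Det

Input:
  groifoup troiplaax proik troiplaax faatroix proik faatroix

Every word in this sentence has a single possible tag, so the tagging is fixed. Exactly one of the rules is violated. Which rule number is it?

Fixed tagging: Det Adj Noun Adj Noun Noun Noun.
Applying the rules: R1 pass, R2 pass, R3 fail, R4 pass.
Only rule 3 fails.

3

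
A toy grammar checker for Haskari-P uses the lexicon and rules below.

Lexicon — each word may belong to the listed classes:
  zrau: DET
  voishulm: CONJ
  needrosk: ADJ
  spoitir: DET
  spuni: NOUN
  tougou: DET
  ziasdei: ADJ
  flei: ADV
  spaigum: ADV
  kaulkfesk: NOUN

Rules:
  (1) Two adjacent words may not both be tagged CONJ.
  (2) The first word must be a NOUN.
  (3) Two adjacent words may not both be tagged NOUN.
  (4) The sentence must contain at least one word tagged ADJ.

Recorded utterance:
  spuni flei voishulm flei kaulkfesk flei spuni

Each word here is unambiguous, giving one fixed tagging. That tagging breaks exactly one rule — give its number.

Fixed tagging: NOUN ADV CONJ ADV NOUN ADV NOUN.
Applying the rules: R1 ✓, R2 ✓, R3 ✓, R4 ✗.
Only rule 4 fails.

4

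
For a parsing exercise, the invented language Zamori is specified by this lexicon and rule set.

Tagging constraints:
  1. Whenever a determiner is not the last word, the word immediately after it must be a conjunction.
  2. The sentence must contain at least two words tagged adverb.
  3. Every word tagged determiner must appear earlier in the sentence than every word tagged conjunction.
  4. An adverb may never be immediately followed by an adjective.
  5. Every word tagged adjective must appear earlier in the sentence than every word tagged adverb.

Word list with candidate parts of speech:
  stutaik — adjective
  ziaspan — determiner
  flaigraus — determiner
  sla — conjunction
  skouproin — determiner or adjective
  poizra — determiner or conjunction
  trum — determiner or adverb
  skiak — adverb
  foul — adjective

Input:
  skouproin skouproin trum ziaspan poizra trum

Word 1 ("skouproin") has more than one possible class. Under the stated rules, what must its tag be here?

adjective

Candidates per position — 1:skouproin {determiner,adjective}; 2:skouproin {determiner,adjective}; 3:trum {determiner,adverb}; 4:ziaspan {determiner}; 5:poizra {determiner,conjunction}; 6:trum {determiner,adverb}.
Position 1: determiner is ruled out by rule 1; that leaves adjective.
Position 2: determiner is ruled out by rule 1; that leaves adjective.
Position 3: determiner is ruled out by rule 1; that leaves adverb.
Position 5: determiner is ruled out by rule 1; that leaves conjunction.
Position 6: determiner is ruled out by rule 2; that leaves adverb.
The unique satisfying tagging is: adjective adjective adverb determiner conjunction adverb.
Check: rule 1 satisfied; rule 2 satisfied; rule 3 satisfied; rule 4 satisfied; rule 5 satisfied.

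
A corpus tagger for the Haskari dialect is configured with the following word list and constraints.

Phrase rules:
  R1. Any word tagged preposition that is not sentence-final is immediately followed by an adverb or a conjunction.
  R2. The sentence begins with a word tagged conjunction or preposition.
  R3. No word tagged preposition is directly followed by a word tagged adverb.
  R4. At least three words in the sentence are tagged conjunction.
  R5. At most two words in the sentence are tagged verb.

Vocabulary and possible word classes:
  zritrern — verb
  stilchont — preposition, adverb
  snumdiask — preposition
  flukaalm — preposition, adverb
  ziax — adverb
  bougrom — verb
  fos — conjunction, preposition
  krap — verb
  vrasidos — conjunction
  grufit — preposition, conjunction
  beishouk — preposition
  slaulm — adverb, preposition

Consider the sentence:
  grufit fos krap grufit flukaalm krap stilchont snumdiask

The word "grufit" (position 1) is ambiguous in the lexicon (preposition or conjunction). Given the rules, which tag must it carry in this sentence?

Candidates per position — 1:grufit {preposition,conjunction}; 2:fos {conjunction,preposition}; 3:krap {verb}; 4:grufit {preposition,conjunction}; 5:flukaalm {preposition,adverb}; 6:krap {verb}; 7:stilchont {preposition,adverb}; 8:snumdiask {preposition}.
Position 1: preposition is ruled out by rule 4; that leaves conjunction.
Position 2: preposition is ruled out by rule 1; that leaves conjunction.
Position 4: preposition is ruled out by rule 4; that leaves conjunction.
Position 5: preposition is ruled out by rule 1; that leaves adverb.
Position 7: preposition is ruled out by rule 1; that leaves adverb.
So the tagging must be: conjunction conjunction verb conjunction adverb verb adverb preposition.
Verifying each rule — rule 1 ✓; rule 2 ✓; rule 3 ✓; rule 4 ✓; rule 5 ✓.

conjunction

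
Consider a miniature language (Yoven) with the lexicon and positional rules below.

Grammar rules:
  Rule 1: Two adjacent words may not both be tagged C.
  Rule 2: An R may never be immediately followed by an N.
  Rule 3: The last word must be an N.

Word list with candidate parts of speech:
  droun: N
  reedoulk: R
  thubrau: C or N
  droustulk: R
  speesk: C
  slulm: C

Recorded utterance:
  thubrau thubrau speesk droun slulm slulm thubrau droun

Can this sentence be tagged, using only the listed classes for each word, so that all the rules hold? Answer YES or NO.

Candidates per position — 1:thubrau {C,N}; 2:thubrau {C,N}; 3:speesk {C}; 4:droun {N}; 5:slulm {C}; 6:slulm {C}; 7:thubrau {C,N}; 8:droun {N}.
Rule 1 cannot be satisfied by any choice of tags from the lexicon.
So there is no consistent tagging.

NO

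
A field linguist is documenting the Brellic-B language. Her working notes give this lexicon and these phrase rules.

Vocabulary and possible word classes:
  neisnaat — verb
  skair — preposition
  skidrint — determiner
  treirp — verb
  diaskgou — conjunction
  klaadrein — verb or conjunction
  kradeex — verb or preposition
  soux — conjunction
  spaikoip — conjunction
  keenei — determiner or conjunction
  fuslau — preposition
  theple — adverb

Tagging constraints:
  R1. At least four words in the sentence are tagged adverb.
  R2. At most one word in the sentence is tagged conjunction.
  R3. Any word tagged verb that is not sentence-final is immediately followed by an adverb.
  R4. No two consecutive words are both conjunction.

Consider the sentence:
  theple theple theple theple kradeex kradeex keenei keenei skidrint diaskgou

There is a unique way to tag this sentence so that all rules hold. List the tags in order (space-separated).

Candidates per position — 1:theple {adverb}; 2:theple {adverb}; 3:theple {adverb}; 4:theple {adverb}; 5:kradeex {verb,preposition}; 6:kradeex {verb,preposition}; 7:keenei {determiner,conjunction}; 8:keenei {determiner,conjunction}; 9:skidrint {determiner}; 10:diaskgou {conjunction}.
Position 5: verb is ruled out by rule 3; that leaves preposition.
Position 6: verb is ruled out by rule 3; that leaves preposition.
Position 7: conjunction is ruled out by rule 2; that leaves determiner.
Position 8: conjunction is ruled out by rule 2; that leaves determiner.
The only consistent sequence is: adverb adverb adverb adverb preposition preposition determiner determiner determiner conjunction.
Verifying each rule — rule 1 holds; rule 2 holds; rule 3 holds; rule 4 holds.

adverb adverb adverb adverb preposition preposition determiner determiner determiner conjunction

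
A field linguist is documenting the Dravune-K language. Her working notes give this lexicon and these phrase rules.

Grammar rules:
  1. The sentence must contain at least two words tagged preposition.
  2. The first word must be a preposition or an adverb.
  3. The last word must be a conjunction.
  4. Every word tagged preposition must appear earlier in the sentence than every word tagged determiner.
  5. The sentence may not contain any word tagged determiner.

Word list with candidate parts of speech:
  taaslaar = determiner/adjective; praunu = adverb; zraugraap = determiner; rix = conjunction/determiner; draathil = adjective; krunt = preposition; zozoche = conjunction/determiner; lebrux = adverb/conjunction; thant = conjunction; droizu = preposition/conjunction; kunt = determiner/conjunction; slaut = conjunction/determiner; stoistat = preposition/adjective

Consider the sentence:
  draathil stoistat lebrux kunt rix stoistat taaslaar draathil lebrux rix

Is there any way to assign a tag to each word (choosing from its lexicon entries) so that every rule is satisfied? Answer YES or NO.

Candidates per position — 1:draathil {adjective}; 2:stoistat {preposition,adjective}; 3:lebrux {adverb,conjunction}; 4:kunt {determiner,conjunction}; 5:rix {conjunction,determiner}; 6:stoistat {preposition,adjective}; 7:taaslaar {determiner,adjective}; 8:draathil {adjective}; 9:lebrux {adverb,conjunction}; 10:rix {conjunction,determiner}.
Rule 2 cannot be satisfied by any choice of tags from the lexicon.
So there is no consistent tagging.

NO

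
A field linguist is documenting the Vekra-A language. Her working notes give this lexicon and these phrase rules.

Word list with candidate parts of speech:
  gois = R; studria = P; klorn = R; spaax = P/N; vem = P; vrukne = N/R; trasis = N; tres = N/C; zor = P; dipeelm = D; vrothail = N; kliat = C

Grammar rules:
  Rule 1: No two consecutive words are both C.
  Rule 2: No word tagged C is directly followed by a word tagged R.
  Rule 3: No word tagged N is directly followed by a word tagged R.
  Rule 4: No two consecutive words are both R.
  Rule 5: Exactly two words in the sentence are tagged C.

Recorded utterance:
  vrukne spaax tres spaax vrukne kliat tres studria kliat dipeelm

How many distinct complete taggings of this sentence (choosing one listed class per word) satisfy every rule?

12

Candidates per position — 1:vrukne {N,R}; 2:spaax {P,N}; 3:tres {N,C}; 4:spaax {P,N}; 5:vrukne {N,R}; 6:kliat {C}; 7:tres {N,C}; 8:studria {P}; 9:kliat {C}; 10:dipeelm {D}.
There are 64 candidate sequences in total.
Checking each against the rules leaves 12 sequences.
Count = 12.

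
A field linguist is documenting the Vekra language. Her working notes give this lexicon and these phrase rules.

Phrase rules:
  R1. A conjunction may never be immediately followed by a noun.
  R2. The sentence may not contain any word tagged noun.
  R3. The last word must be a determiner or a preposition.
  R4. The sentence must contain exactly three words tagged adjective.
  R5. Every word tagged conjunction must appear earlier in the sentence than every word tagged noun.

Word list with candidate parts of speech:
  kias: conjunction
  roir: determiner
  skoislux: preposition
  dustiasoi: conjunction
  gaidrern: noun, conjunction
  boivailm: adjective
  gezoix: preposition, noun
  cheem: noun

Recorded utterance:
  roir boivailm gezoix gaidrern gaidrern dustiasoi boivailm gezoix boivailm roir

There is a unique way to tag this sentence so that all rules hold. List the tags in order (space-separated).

determiner adjective preposition conjunction conjunction conjunction adjective preposition adjective determiner

Candidates per position — 1:roir {determiner}; 2:boivailm {adjective}; 3:gezoix {preposition,noun}; 4:gaidrern {noun,conjunction}; 5:gaidrern {noun,conjunction}; 6:dustiasoi {conjunction}; 7:boivailm {adjective}; 8:gezoix {preposition,noun}; 9:boivailm {adjective}; 10:roir {determiner}.
Position 3: noun is ruled out by rule 2; that leaves preposition.
Position 4: noun is ruled out by rule 2; that leaves conjunction.
Position 5: noun is ruled out by rule 1; that leaves conjunction.
Position 8: noun is ruled out by rule 2; that leaves preposition.
The only consistent sequence is: determiner adjective preposition conjunction conjunction conjunction adjective preposition adjective determiner.
Check: rule 1 satisfied; rule 2 satisfied; rule 3 satisfied; rule 4 satisfied; rule 5 satisfied.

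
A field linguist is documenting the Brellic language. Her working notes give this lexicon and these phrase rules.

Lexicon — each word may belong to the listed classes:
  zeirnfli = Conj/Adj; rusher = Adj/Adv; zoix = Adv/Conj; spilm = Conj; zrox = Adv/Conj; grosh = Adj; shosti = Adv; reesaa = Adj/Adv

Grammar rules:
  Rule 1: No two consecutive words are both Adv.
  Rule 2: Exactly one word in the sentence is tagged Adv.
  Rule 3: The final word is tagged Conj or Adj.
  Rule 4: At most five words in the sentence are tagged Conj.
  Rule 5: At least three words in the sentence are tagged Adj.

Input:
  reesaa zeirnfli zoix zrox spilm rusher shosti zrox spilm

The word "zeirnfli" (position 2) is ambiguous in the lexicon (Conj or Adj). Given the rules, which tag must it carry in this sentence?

Adj

Candidates per position — 1:reesaa {Adj,Adv}; 2:zeirnfli {Conj,Adj}; 3:zoix {Adv,Conj}; 4:zrox {Adv,Conj}; 5:spilm {Conj}; 6:rusher {Adj,Adv}; 7:shosti {Adv}; 8:zrox {Adv,Conj}; 9:spilm {Conj}.
Word 1 cannot be Adv — rule 2 would then fail for every completion. It is Adj.
Word 2 cannot be Conj — rule 5 would then fail for every completion. It is Adj.
Word 3 cannot be Adv — rule 2 would then fail for every completion. It is Conj.
Word 4 cannot be Adv — rule 2 would then fail for every completion. It is Conj.
Word 6 cannot be Adv — rule 1 would then fail for every completion. It is Adj.
Word 8 cannot be Adv — rule 1 would then fail for every completion. It is Conj.
The only consistent sequence is: Adj Adj Conj Conj Conj Adj Adv Conj Conj.
Rule-by-rule: rule 1 holds; rule 2 holds; rule 3 holds; rule 4 holds; rule 5 holds.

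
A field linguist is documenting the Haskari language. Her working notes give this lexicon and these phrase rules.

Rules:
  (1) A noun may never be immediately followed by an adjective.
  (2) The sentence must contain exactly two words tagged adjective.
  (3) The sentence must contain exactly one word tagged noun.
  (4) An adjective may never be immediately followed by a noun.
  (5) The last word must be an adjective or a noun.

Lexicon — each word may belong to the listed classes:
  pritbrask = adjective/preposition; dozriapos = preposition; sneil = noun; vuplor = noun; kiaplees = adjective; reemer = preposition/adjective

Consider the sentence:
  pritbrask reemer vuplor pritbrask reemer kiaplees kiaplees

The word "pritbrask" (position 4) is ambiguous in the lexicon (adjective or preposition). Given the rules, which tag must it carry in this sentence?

Candidates per position — 1:pritbrask {adjective,preposition}; 2:reemer {preposition,adjective}; 3:vuplor {noun}; 4:pritbrask {adjective,preposition}; 5:reemer {preposition,adjective}; 6:kiaplees {adjective}; 7:kiaplees {adjective}.
At position 1, choosing adjective makes rule 2 impossible to satisfy; hence preposition.
At position 2, choosing adjective makes rule 2 impossible to satisfy; hence preposition.
At position 4, choosing adjective makes rule 1 impossible to satisfy; hence preposition.
At position 5, choosing adjective makes rule 2 impossible to satisfy; hence preposition.
So the tagging must be: preposition preposition noun preposition preposition adjective adjective.
Check: rule 1 holds; rule 2 holds; rule 3 holds; rule 4 holds; rule 5 holds.

preposition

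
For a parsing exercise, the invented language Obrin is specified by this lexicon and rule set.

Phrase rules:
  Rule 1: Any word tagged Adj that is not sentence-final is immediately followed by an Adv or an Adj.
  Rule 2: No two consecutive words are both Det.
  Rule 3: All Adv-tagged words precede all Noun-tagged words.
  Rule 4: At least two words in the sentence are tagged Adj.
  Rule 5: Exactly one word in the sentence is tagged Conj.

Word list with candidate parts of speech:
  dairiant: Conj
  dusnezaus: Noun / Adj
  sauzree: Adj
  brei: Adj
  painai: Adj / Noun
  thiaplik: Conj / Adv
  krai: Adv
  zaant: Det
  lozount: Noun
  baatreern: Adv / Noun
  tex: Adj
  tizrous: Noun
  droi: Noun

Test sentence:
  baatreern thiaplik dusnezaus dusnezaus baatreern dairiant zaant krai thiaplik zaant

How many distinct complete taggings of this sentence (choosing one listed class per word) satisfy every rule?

1

Candidates per position — 1:baatreern {Adv,Noun}; 2:thiaplik {Conj,Adv}; 3:dusnezaus {Noun,Adj}; 4:dusnezaus {Noun,Adj}; 5:baatreern {Adv,Noun}; 6:dairiant {Conj}; 7:zaant {Det}; 8:krai {Adv}; 9:thiaplik {Conj,Adv}; 10:zaant {Det}.
There are 64 candidate sequences in total.
The sequences that satisfy every rule: Adv Adv Adj Adj Adv Conj Det Adv Adv Det.
Count = 1.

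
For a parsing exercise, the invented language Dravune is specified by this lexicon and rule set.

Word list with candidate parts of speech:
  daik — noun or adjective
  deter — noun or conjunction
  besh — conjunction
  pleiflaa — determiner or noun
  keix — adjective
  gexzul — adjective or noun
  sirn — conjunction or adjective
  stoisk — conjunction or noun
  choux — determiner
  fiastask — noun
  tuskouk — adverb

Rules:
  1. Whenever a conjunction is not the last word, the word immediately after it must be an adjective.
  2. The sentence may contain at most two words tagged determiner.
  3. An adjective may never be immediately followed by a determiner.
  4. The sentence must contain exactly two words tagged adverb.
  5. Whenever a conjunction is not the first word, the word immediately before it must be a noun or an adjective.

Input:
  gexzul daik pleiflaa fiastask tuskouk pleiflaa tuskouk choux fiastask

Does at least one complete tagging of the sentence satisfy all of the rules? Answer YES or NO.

YES

Candidates per position — 1:gexzul {adjective,noun}; 2:daik {noun,adjective}; 3:pleiflaa {determiner,noun}; 4:fiastask {noun}; 5:tuskouk {adverb}; 6:pleiflaa {determiner,noun}; 7:tuskouk {adverb}; 8:choux {determiner}; 9:fiastask {noun}.
One satisfying assignment: noun noun noun noun adverb determiner adverb determiner noun.
Check: rule 1 ok; rule 2 ok; rule 3 ok; rule 4 ok; rule 5 ok.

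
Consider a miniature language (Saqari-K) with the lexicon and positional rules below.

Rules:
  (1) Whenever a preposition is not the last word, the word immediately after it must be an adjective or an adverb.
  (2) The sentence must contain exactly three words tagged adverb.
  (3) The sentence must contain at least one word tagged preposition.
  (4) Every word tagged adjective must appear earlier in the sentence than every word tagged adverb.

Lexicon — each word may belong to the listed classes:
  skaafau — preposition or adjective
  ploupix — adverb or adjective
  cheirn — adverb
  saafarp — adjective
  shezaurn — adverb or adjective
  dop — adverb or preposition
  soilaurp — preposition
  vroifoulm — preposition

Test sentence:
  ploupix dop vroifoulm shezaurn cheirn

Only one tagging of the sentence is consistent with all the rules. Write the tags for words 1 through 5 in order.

Candidates per position — 1:ploupix {adverb,adjective}; 2:dop {adverb,preposition}; 3:vroifoulm {preposition}; 4:shezaurn {adverb,adjective}; 5:cheirn {adverb}.
Position 2: tagging it preposition would leave rule 1 unsatisfiable, so it must be adverb.
Position 4: tagging it adjective would leave rule 4 unsatisfiable, so it must be adverb.
Position 1: tagging it adverb would leave rule 2 unsatisfiable, so it must be adjective.
So the tagging must be: adjective adverb preposition adverb adverb.
Verifying each rule — rule 1 ok; rule 2 ok; rule 3 ok; rule 4 ok.

adjective adverb preposition adverb adverb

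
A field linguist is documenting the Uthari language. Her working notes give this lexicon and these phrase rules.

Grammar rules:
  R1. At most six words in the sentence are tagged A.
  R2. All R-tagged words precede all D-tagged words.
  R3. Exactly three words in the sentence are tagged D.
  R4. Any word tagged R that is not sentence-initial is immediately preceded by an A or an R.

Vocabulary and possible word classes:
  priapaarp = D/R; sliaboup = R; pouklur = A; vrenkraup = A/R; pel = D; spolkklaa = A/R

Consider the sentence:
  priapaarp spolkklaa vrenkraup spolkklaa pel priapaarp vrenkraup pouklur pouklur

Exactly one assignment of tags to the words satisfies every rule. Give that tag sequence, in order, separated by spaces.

Candidates per position — 1:priapaarp {D,R}; 2:spolkklaa {A,R}; 3:vrenkraup {A,R}; 4:spolkklaa {A,R}; 5:pel {D}; 6:priapaarp {D,R}; 7:vrenkraup {A,R}; 8:pouklur {A}; 9:pouklur {A}.
At position 1, choosing R makes rule 3 impossible to satisfy; hence D.
At position 2, choosing R makes rule 2 impossible to satisfy; hence A.
At position 3, choosing R makes rule 2 impossible to satisfy; hence A.
At position 4, choosing R makes rule 2 impossible to satisfy; hence A.
At position 6, choosing R makes rule 2 impossible to satisfy; hence D.
At position 7, choosing R makes rule 2 impossible to satisfy; hence A.
The unique satisfying tagging is: D A A A D D A A A.
Verifying each rule — rule 1 satisfied; rule 2 satisfied; rule 3 satisfied; rule 4 satisfied.

D A A A D D A A A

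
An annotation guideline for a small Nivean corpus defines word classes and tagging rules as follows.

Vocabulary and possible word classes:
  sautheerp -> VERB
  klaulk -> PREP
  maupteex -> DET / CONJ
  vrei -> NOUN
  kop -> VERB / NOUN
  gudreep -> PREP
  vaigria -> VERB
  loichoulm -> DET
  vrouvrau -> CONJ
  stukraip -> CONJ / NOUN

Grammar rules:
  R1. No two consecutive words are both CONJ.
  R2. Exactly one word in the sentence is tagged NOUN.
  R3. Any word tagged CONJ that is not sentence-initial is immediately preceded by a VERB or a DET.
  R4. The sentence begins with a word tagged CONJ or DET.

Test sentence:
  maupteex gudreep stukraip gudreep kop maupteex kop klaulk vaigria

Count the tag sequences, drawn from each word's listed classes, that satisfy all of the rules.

4

Candidates per position — 1:maupteex {DET,CONJ}; 2:gudreep {PREP}; 3:stukraip {CONJ,NOUN}; 4:gudreep {PREP}; 5:kop {VERB,NOUN}; 6:maupteex {DET,CONJ}; 7:kop {VERB,NOUN}; 8:klaulk {PREP}; 9:vaigria {VERB}.
There are 32 candidate sequences in total.
The sequences that satisfy every rule: DET PREP NOUN PREP VERB DET VERB PREP VERB; DET PREP NOUN PREP VERB CONJ VERB PREP VERB; CONJ PREP NOUN PREP VERB DET VERB PREP VERB; CONJ PREP NOUN PREP VERB CONJ VERB PREP VERB.
Count = 4.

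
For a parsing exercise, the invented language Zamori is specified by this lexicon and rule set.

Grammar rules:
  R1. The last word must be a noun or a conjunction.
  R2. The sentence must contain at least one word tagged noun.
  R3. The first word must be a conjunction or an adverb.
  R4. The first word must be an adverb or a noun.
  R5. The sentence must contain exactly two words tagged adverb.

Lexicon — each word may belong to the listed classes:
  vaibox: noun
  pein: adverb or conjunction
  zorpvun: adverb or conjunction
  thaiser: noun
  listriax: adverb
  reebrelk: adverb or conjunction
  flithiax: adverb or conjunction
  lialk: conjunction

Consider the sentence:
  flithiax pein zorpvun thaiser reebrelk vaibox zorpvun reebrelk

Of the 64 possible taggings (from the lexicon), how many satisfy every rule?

4

Candidates per position — 1:flithiax {adverb,conjunction}; 2:pein {adverb,conjunction}; 3:zorpvun {adverb,conjunction}; 4:thaiser {noun}; 5:reebrelk {adverb,conjunction}; 6:vaibox {noun}; 7:zorpvun {adverb,conjunction}; 8:reebrelk {adverb,conjunction}.
There are 64 candidate sequences in total.
The sequences that satisfy every rule: adverb adverb conjunction noun conjunction noun conjunction conjunction; adverb conjunction adverb noun conjunction noun conjunction conjunction; adverb conjunction conjunction noun adverb noun conjunction conjunction; adverb conjunction conjunction noun conjunction noun adverb conjunction.
Count = 4.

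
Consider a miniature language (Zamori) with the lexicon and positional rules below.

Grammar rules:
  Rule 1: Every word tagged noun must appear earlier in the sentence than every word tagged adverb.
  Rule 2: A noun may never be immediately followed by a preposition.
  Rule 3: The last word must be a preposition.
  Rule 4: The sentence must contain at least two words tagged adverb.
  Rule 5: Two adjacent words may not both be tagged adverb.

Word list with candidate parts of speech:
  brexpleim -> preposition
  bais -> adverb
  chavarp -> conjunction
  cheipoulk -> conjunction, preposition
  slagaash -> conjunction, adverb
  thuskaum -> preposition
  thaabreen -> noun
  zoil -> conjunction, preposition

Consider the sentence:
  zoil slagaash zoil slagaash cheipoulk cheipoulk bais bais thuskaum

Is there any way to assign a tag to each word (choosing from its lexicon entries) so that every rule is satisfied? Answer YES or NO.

NO

Candidates per position — 1:zoil {conjunction,preposition}; 2:slagaash {conjunction,adverb}; 3:zoil {conjunction,preposition}; 4:slagaash {conjunction,adverb}; 5:cheipoulk {conjunction,preposition}; 6:cheipoulk {conjunction,preposition}; 7:bais {adverb}; 8:bais {adverb}; 9:thuskaum {preposition}.
Rule 5 cannot be satisfied by any choice of tags from the lexicon.
So there is no consistent tagging.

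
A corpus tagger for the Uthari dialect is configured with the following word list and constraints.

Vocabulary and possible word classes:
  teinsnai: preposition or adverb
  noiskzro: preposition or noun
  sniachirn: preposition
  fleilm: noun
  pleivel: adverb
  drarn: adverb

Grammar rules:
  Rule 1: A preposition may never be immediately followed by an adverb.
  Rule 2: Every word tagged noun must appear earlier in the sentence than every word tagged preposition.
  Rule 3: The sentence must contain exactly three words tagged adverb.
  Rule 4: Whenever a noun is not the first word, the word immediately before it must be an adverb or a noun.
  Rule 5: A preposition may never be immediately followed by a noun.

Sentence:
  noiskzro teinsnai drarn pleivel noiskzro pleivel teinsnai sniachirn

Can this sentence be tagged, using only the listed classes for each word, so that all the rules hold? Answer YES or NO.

NO

Candidates per position — 1:noiskzro {preposition,noun}; 2:teinsnai {preposition,adverb}; 3:drarn {adverb}; 4:pleivel {adverb}; 5:noiskzro {preposition,noun}; 6:pleivel {adverb}; 7:teinsnai {preposition,adverb}; 8:sniachirn {preposition}.
Every candidate sequence violates at least one rule; no consistent tagging exists.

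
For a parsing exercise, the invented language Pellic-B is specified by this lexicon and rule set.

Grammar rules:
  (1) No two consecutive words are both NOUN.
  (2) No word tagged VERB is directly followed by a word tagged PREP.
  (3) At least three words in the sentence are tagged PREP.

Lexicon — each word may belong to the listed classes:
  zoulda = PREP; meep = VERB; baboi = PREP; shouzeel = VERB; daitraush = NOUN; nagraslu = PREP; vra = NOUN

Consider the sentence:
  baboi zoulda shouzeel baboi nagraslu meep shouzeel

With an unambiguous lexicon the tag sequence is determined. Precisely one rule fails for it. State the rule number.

2

Fixed tagging: PREP PREP VERB PREP PREP VERB VERB.
Rule check: R1 pass, R2 fail, R3 pass.
Only rule 2 fails.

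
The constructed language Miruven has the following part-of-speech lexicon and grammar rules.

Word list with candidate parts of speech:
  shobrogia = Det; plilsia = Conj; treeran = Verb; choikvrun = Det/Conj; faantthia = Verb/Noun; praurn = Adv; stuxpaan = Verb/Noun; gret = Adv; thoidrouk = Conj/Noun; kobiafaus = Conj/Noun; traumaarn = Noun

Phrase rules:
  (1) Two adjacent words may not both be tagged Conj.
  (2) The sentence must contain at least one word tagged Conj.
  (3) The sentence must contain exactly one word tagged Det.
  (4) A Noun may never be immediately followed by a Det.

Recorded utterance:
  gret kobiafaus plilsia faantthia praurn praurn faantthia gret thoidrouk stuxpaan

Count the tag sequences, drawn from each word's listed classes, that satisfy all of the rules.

Candidates per position — 1:gret {Adv}; 2:kobiafaus {Conj,Noun}; 3:plilsia {Conj}; 4:faantthia {Verb,Noun}; 5:praurn {Adv}; 6:praurn {Adv}; 7:faantthia {Verb,Noun}; 8:gret {Adv}; 9:thoidrouk {Conj,Noun}; 10:stuxpaan {Verb,Noun}.
There are 32 candidate sequences in total.
Rule 3 cannot be satisfied by any choice of tags from the lexicon.
So there is no consistent tagging.
Count = 0.

0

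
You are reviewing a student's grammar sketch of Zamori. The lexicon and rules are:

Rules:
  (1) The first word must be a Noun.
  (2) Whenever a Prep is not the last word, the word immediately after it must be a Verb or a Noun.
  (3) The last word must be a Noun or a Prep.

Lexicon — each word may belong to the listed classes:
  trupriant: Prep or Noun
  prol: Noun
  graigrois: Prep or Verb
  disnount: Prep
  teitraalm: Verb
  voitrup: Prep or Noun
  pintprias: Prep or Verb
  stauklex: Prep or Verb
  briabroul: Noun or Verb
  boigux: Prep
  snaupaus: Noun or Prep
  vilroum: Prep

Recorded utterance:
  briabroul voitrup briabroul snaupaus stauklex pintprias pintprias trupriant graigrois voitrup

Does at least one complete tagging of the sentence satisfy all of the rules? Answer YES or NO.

Candidates per position — 1:briabroul {Noun,Verb}; 2:voitrup {Prep,Noun}; 3:briabroul {Noun,Verb}; 4:snaupaus {Noun,Prep}; 5:stauklex {Prep,Verb}; 6:pintprias {Prep,Verb}; 7:pintprias {Prep,Verb}; 8:trupriant {Prep,Noun}; 9:graigrois {Prep,Verb}; 10:voitrup {Prep,Noun}.
One satisfying assignment: Noun Prep Noun Prep Verb Prep Verb Noun Verb Noun.
Rule-by-rule: rule 1 holds; rule 2 holds; rule 3 holds.

YES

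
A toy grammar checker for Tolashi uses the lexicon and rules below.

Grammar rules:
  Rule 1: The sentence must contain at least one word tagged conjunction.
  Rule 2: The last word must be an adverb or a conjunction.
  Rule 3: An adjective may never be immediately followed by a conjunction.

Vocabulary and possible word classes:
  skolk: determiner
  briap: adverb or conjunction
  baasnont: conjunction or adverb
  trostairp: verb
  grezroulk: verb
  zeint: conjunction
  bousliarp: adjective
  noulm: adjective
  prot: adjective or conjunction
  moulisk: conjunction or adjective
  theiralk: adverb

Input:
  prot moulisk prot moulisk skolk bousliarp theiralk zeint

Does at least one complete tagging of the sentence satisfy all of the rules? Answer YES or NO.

YES

Candidates per position — 1:prot {adjective,conjunction}; 2:moulisk {conjunction,adjective}; 3:prot {adjective,conjunction}; 4:moulisk {conjunction,adjective}; 5:skolk {determiner}; 6:bousliarp {adjective}; 7:theiralk {adverb}; 8:zeint {conjunction}.
One satisfying assignment: conjunction conjunction conjunction conjunction determiner adjective adverb conjunction.
Check: rule 1 ok; rule 2 ok; rule 3 ok.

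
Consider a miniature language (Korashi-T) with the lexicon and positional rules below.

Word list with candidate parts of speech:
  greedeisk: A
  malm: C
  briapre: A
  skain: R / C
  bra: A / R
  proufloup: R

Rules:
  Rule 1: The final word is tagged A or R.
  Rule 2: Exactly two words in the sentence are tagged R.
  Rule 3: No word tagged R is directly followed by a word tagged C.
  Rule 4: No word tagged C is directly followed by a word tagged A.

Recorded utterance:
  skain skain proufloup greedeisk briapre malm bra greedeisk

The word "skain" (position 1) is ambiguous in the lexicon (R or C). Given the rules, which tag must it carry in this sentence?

C

Candidates per position — 1:skain {R,C}; 2:skain {R,C}; 3:proufloup {R}; 4:greedeisk {A}; 5:briapre {A}; 6:malm {C}; 7:bra {A,R}; 8:greedeisk {A}.
At position 7, choosing A makes rule 4 impossible to satisfy; hence R.
At position 1, choosing R makes rule 2 impossible to satisfy; hence C.
At position 2, choosing R makes rule 2 impossible to satisfy; hence C.
So the tagging must be: C C R A A C R A.
Check: rule 1 ok; rule 2 ok; rule 3 ok; rule 4 ok.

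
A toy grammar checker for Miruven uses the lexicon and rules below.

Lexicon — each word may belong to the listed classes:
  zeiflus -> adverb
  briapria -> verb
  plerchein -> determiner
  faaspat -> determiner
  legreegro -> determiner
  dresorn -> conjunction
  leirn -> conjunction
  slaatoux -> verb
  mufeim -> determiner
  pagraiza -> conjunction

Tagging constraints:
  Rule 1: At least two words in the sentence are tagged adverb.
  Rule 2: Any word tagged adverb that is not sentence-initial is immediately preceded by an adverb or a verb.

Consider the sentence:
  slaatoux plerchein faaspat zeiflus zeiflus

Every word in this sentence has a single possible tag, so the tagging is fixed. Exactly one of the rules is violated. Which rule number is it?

Fixed tagging: verb determiner determiner adverb adverb.
Checking each rule: R1 holds, R2 violated.
Only rule 2 fails.

2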